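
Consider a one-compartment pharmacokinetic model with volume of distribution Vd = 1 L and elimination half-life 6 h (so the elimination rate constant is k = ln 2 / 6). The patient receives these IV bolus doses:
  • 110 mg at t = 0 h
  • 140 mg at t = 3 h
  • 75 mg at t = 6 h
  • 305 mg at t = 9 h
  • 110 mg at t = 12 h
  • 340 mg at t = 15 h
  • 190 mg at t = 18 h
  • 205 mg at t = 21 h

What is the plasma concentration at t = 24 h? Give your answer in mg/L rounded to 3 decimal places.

k = ln 2 / 6 = 0.11552 per h
Dose 1 (110 mg at t=0 h): 110·exp(−0.11552·24) = 6.875 mg/L
Dose 2 (140 mg at t=3 h): 140·exp(−0.11552·21) = 12.374 mg/L
Dose 3 (75 mg at t=6 h): 75·exp(−0.11552·18) = 9.375 mg/L
Dose 4 (305 mg at t=9 h): 305·exp(−0.11552·15) = 53.917 mg/L
Dose 5 (110 mg at t=12 h): 110·exp(−0.11552·12) = 27.500 mg/L
Dose 6 (340 mg at t=15 h): 340·exp(−0.11552·9) = 120.208 mg/L
Dose 7 (190 mg at t=18 h): 190·exp(−0.11552·6) = 95.000 mg/L
Dose 8 (205 mg at t=21 h): 205·exp(−0.11552·3) = 144.957 mg/L
C(24) = 6.875 + 12.374 + 9.375 + 53.917 + 27.500 + 120.208 + 95.000 + 144.957 = 470.206 mg/L

470.206 mg/L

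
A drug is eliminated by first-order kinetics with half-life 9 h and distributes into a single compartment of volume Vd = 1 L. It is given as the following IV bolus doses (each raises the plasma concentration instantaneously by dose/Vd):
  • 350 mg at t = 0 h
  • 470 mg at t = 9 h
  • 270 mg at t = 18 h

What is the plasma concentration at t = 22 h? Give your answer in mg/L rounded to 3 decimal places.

435.409 mg/L

k = ln 2 / 9 = 0.07702 per h
Dose 1 (350 mg at t=0 h): 350·exp(−0.07702·22) = 64.301 mg/L
Dose 2 (470 mg at t=9 h): 470·exp(−0.07702·13) = 172.694 mg/L
Dose 3 (270 mg at t=18 h): 270·exp(−0.07702·4) = 198.414 mg/L
C(22) = 64.301 + 172.694 + 198.414 = 435.409 mg/L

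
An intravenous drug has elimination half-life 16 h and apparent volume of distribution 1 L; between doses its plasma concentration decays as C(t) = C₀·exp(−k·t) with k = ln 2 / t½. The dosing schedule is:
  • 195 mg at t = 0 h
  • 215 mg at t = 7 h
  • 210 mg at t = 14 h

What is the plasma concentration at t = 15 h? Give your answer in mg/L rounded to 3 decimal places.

454.941 mg/L

k = ln 2 / 16 = 0.04332 per h
Dose 1 (195 mg at t=0 h): 195·exp(−0.04332·15) = 101.817 mg/L
Dose 2 (215 mg at t=7 h): 215·exp(−0.04332·8) = 152.028 mg/L
Dose 3 (210 mg at t=14 h): 210·exp(−0.04332·1) = 201.097 mg/L
C(15) = 101.817 + 152.028 + 201.097 = 454.941 mg/L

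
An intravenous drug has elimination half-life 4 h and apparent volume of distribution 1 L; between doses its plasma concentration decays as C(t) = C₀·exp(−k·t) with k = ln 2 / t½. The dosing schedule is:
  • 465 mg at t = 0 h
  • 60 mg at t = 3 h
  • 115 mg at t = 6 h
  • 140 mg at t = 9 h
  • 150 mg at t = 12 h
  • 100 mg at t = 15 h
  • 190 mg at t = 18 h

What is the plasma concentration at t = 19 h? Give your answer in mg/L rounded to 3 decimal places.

312.233 mg/L

k = ln 2 / 4 = 0.17329 per h
Dose 1 (465 mg at t=0 h): 465·exp(−0.17329·19) = 17.281 mg/L
Dose 2 (60 mg at t=3 h): 60·exp(−0.17329·16) = 3.750 mg/L
Dose 3 (115 mg at t=6 h): 115·exp(−0.17329·13) = 12.088 mg/L
Dose 4 (140 mg at t=9 h): 140·exp(−0.17329·10) = 24.749 mg/L
Dose 5 (150 mg at t=12 h): 150·exp(−0.17329·7) = 44.595 mg/L
Dose 6 (100 mg at t=15 h): 100·exp(−0.17329·4) = 50.000 mg/L
Dose 7 (190 mg at t=18 h): 190·exp(−0.17329·1) = 159.770 mg/L
C(19) = 17.281 + 3.750 + 12.088 + 24.749 + 44.595 + 50.000 + 159.770 = 312.233 mg/L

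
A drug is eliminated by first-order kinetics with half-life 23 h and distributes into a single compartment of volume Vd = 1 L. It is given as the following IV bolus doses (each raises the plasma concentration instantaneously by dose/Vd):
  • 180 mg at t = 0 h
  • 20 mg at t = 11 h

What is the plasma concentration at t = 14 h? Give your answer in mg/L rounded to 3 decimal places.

k = ln 2 / 23 = 0.03014 per h
Dose 1 (180 mg at t=0 h): 180·exp(−0.03014·14) = 118.042 mg/L
Dose 2 (20 mg at t=11 h): 20·exp(−0.03014·3) = 18.271 mg/L
C(14) = 118.042 + 18.271 = 136.313 mg/L

136.313 mg/L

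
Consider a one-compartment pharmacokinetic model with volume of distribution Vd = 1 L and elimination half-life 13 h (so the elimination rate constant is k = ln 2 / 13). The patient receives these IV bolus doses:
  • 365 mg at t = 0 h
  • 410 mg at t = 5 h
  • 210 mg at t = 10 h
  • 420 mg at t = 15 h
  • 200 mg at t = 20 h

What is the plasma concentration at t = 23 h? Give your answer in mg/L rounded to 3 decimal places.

813.698 mg/L

k = ln 2 / 13 = 0.05332 per h
Dose 1 (365 mg at t=0 h): 365·exp(−0.05332·23) = 107.078 mg/L
Dose 2 (410 mg at t=5 h): 410·exp(−0.05332·18) = 157.027 mg/L
Dose 3 (210 mg at t=10 h): 210·exp(−0.05332·13) = 105.000 mg/L
Dose 4 (420 mg at t=15 h): 420·exp(−0.05332·8) = 274.157 mg/L
Dose 5 (200 mg at t=20 h): 200·exp(−0.05332·3) = 170.436 mg/L
C(23) = 107.078 + 157.027 + 105.000 + 274.157 + 170.436 = 813.698 mg/L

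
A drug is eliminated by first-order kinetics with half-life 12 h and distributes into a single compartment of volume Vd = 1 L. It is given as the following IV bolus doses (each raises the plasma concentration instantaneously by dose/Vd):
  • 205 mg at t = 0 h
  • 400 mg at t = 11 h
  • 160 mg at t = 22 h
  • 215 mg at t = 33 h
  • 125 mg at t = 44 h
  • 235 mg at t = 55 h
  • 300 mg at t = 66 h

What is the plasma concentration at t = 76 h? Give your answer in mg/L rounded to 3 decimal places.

294.836 mg/L

k = ln 2 / 12 = 0.05776 per h
Dose 1 (205 mg at t=0 h): 205·exp(−0.05776·76) = 2.542 mg/L
Dose 2 (400 mg at t=11 h): 400·exp(−0.05776·65) = 9.364 mg/L
Dose 3 (160 mg at t=22 h): 160·exp(−0.05776·54) = 7.071 mg/L
Dose 4 (215 mg at t=33 h): 215·exp(−0.05776·43) = 17.937 mg/L
Dose 5 (125 mg at t=44 h): 125·exp(−0.05776·32) = 19.686 mg/L
Dose 6 (235 mg at t=55 h): 235·exp(−0.05776·21) = 69.866 mg/L
Dose 7 (300 mg at t=66 h): 300·exp(−0.05776·10) = 168.369 mg/L
C(76) = 2.542 + 9.364 + 7.071 + 17.937 + 19.686 + 69.866 + 168.369 = 294.836 mg/L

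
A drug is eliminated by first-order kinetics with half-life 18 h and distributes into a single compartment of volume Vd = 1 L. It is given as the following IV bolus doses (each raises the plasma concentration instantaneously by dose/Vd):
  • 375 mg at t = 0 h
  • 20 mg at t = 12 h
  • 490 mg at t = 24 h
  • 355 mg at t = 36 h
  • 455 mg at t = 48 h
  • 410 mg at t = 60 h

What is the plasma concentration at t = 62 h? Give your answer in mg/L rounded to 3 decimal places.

926.216 mg/L

k = ln 2 / 18 = 0.03851 per h
Dose 1 (375 mg at t=0 h): 375·exp(−0.03851·62) = 34.447 mg/L
Dose 2 (20 mg at t=12 h): 20·exp(−0.03851·50) = 2.916 mg/L
Dose 3 (490 mg at t=24 h): 490·exp(−0.03851·38) = 113.420 mg/L
Dose 4 (355 mg at t=36 h): 355·exp(−0.03851·26) = 130.439 mg/L
Dose 5 (455 mg at t=48 h): 455·exp(−0.03851·14) = 265.385 mg/L
Dose 6 (410 mg at t=60 h): 410·exp(−0.03851·2) = 379.609 mg/L
C(62) = 34.447 + 2.916 + 113.420 + 130.439 + 265.385 + 379.609 = 926.216 mg/L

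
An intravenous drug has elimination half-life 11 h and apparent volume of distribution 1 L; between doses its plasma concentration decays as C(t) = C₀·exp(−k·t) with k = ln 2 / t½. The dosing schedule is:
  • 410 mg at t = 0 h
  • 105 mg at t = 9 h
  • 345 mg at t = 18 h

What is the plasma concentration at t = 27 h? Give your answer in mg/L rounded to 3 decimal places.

304.242 mg/L

k = ln 2 / 11 = 0.06301 per h
Dose 1 (410 mg at t=0 h): 410·exp(−0.06301·27) = 74.798 mg/L
Dose 2 (105 mg at t=9 h): 105·exp(−0.06301·18) = 33.775 mg/L
Dose 3 (345 mg at t=18 h): 345·exp(−0.06301·9) = 195.669 mg/L
C(27) = 74.798 + 33.775 + 195.669 = 304.242 mg/L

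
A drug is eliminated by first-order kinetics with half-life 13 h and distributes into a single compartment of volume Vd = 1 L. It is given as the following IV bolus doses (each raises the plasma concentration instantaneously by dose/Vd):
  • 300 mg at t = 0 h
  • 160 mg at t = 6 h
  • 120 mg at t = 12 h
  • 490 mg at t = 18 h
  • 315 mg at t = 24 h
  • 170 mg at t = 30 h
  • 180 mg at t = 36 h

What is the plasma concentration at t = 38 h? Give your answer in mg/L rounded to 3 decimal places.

k = ln 2 / 13 = 0.05332 per h
Dose 1 (300 mg at t=0 h): 300·exp(−0.05332·38) = 39.554 mg/L
Dose 2 (160 mg at t=6 h): 160·exp(−0.05332·32) = 29.048 mg/L
Dose 3 (120 mg at t=12 h): 120·exp(−0.05332·26) = 30.000 mg/L
Dose 4 (490 mg at t=18 h): 490·exp(−0.05332·20) = 168.684 mg/L
Dose 5 (315 mg at t=24 h): 315·exp(−0.05332·14) = 149.322 mg/L
Dose 6 (170 mg at t=30 h): 170·exp(−0.05332·8) = 110.968 mg/L
Dose 7 (180 mg at t=36 h): 180·exp(−0.05332·2) = 161.793 mg/L
C(38) = 39.554 + 29.048 + 30.000 + 168.684 + 149.322 + 110.968 + 161.793 = 689.370 mg/L

689.370 mg/L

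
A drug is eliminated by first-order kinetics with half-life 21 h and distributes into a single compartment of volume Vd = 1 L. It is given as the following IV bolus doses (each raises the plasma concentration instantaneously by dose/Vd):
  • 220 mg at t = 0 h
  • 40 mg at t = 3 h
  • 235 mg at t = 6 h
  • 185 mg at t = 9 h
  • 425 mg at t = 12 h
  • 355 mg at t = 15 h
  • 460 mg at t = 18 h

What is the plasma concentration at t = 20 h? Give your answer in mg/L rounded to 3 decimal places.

1471.205 mg/L

k = ln 2 / 21 = 0.03301 per h
Dose 1 (220 mg at t=0 h): 220·exp(−0.03301·20) = 113.691 mg/L
Dose 2 (40 mg at t=3 h): 40·exp(−0.03301·17) = 22.823 mg/L
Dose 3 (235 mg at t=6 h): 235·exp(−0.03301·14) = 148.041 mg/L
Dose 4 (185 mg at t=9 h): 185·exp(−0.03301·11) = 128.674 mg/L
Dose 5 (425 mg at t=12 h): 425·exp(−0.03301·8) = 326.370 mg/L
Dose 6 (355 mg at t=15 h): 355·exp(−0.03301·5) = 300.992 mg/L
Dose 7 (460 mg at t=18 h): 460·exp(−0.03301·2) = 430.614 mg/L
C(20) = 113.691 + 22.823 + 148.041 + 128.674 + 326.370 + 300.992 + 430.614 = 1471.205 mg/L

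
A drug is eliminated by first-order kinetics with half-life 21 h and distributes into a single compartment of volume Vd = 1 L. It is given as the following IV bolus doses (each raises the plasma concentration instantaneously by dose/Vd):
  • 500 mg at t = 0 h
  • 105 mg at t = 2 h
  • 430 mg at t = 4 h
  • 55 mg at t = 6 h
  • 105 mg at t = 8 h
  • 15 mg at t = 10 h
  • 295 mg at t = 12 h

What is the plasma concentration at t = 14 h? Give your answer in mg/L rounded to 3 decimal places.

k = ln 2 / 21 = 0.03301 per h
Dose 1 (500 mg at t=0 h): 500·exp(−0.03301·14) = 314.980 mg/L
Dose 2 (105 mg at t=2 h): 105·exp(−0.03301·12) = 70.660 mg/L
Dose 3 (430 mg at t=4 h): 430·exp(−0.03301·10) = 309.116 mg/L
Dose 4 (55 mg at t=6 h): 55·exp(−0.03301·8) = 42.236 mg/L
Dose 5 (105 mg at t=8 h): 105·exp(−0.03301·6) = 86.135 mg/L
Dose 6 (15 mg at t=10 h): 15·exp(−0.03301·4) = 13.145 mg/L
Dose 7 (295 mg at t=12 h): 295·exp(−0.03301·2) = 276.155 mg/L
C(14) = 314.980 + 70.660 + 309.116 + 42.236 + 86.135 + 13.145 + 276.155 = 1112.426 mg/L

1112.426 mg/L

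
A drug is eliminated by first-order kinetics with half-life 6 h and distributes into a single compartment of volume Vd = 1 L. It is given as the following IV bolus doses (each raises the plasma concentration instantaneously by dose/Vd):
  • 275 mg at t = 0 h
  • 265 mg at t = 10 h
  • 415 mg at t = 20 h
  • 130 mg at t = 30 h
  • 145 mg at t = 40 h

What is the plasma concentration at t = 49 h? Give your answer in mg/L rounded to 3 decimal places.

k = ln 2 / 6 = 0.11552 per h
Dose 1 (275 mg at t=0 h): 275·exp(−0.11552·49) = 0.957 mg/L
Dose 2 (265 mg at t=10 h): 265·exp(−0.11552·39) = 2.928 mg/L
Dose 3 (415 mg at t=20 h): 415·exp(−0.11552·29) = 14.557 mg/L
Dose 4 (130 mg at t=30 h): 130·exp(−0.11552·19) = 14.477 mg/L
Dose 5 (145 mg at t=40 h): 145·exp(−0.11552·9) = 51.265 mg/L
C(49) = 0.957 + 2.928 + 14.557 + 14.477 + 51.265 = 84.184 mg/L

84.184 mg/L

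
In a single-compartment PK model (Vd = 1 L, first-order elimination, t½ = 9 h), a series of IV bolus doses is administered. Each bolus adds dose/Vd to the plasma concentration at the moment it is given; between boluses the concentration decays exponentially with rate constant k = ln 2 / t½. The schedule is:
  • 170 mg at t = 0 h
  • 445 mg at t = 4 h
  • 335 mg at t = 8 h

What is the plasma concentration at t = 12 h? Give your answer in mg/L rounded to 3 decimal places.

553.958 mg/L

k = ln 2 / 9 = 0.07702 per h
Dose 1 (170 mg at t=0 h): 170·exp(−0.07702·12) = 67.465 mg/L
Dose 2 (445 mg at t=4 h): 445·exp(−0.07702·8) = 240.313 mg/L
Dose 3 (335 mg at t=8 h): 335·exp(−0.07702·4) = 246.181 mg/L
C(12) = 67.465 + 240.313 + 246.181 = 553.958 mg/L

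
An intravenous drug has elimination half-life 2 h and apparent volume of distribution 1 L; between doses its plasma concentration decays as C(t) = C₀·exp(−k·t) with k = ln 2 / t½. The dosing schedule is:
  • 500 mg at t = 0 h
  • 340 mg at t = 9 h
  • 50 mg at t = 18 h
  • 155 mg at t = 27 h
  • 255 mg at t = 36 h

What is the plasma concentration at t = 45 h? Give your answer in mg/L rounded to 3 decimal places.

11.578 mg/L

k = ln 2 / 2 = 0.34657 per h
Dose 1 (500 mg at t=0 h): 500·exp(−0.34657·45) = 0.000 mg/L
Dose 2 (340 mg at t=9 h): 340·exp(−0.34657·36) = 0.001 mg/L
Dose 3 (50 mg at t=18 h): 50·exp(−0.34657·27) = 0.004 mg/L
Dose 4 (155 mg at t=27 h): 155·exp(−0.34657·18) = 0.303 mg/L
Dose 5 (255 mg at t=36 h): 255·exp(−0.34657·9) = 11.270 mg/L
C(45) = 0.000 + 0.001 + 0.004 + 0.303 + 11.270 = 11.578 mg/L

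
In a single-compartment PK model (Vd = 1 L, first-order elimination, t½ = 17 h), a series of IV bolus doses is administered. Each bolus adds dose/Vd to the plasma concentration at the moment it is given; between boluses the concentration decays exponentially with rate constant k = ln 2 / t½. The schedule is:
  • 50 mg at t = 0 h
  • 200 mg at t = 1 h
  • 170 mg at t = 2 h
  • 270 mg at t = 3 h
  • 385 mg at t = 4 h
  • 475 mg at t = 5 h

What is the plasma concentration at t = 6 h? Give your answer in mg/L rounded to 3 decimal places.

k = ln 2 / 17 = 0.04077 per h
Dose 1 (50 mg at t=0 h): 50·exp(−0.04077·6) = 39.149 mg/L
Dose 2 (200 mg at t=1 h): 200·exp(−0.04077·5) = 163.114 mg/L
Dose 3 (170 mg at t=2 h): 170·exp(−0.04077·4) = 144.417 mg/L
Dose 4 (270 mg at t=3 h): 270·exp(−0.04077·3) = 238.914 mg/L
Dose 5 (385 mg at t=4 h): 385·exp(−0.04077·2) = 354.851 mg/L
Dose 6 (475 mg at t=5 h): 475·exp(−0.04077·1) = 456.022 mg/L
C(6) = 39.149 + 163.114 + 144.417 + 238.914 + 354.851 + 456.022 = 1396.467 mg/L

1396.467 mg/L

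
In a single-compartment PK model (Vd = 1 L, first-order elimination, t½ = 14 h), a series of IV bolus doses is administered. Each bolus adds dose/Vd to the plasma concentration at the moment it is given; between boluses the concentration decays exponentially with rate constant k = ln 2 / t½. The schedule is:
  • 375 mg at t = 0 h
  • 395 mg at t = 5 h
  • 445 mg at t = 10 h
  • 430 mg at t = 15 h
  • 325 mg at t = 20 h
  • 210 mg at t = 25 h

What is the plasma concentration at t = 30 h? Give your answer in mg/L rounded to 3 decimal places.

k = ln 2 / 14 = 0.04951 per h
Dose 1 (375 mg at t=0 h): 375·exp(−0.04951·30) = 84.912 mg/L
Dose 2 (395 mg at t=5 h): 395·exp(−0.04951·25) = 114.563 mg/L
Dose 3 (445 mg at t=10 h): 445·exp(−0.04951·20) = 165.317 mg/L
Dose 4 (430 mg at t=15 h): 430·exp(−0.04951·15) = 204.614 mg/L
Dose 5 (325 mg at t=20 h): 325·exp(−0.04951·10) = 198.090 mg/L
Dose 6 (210 mg at t=25 h): 210·exp(−0.04951·5) = 163.949 mg/L
C(30) = 84.912 + 114.563 + 165.317 + 204.614 + 198.090 + 163.949 = 931.444 mg/L

931.444 mg/L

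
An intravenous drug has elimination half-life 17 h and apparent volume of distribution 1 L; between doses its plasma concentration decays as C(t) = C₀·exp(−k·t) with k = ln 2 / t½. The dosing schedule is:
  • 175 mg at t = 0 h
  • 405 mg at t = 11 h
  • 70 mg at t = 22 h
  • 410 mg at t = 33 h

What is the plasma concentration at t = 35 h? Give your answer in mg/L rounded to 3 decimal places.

k = ln 2 / 17 = 0.04077 per h
Dose 1 (175 mg at t=0 h): 175·exp(−0.04077·35) = 42.002 mg/L
Dose 2 (405 mg at t=11 h): 405·exp(−0.04077·24) = 152.220 mg/L
Dose 3 (70 mg at t=22 h): 70·exp(−0.04077·13) = 41.200 mg/L
Dose 4 (410 mg at t=33 h): 410·exp(−0.04077·2) = 377.893 mg/L
C(35) = 42.002 + 152.220 + 41.200 + 377.893 = 613.315 mg/L

613.315 mg/L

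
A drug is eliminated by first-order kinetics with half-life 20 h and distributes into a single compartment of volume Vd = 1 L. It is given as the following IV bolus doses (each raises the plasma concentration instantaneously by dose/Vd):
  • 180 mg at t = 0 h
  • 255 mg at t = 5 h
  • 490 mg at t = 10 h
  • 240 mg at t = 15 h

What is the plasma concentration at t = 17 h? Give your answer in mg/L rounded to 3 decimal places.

k = ln 2 / 20 = 0.03466 per h
Dose 1 (180 mg at t=0 h): 180·exp(−0.03466·17) = 99.861 mg/L
Dose 2 (255 mg at t=5 h): 255·exp(−0.03466·12) = 168.237 mg/L
Dose 3 (490 mg at t=10 h): 490·exp(−0.03466·7) = 384.446 mg/L
Dose 4 (240 mg at t=15 h): 240·exp(−0.03466·2) = 223.928 mg/L
C(17) = 99.861 + 168.237 + 384.446 + 223.928 = 876.473 mg/L

876.473 mg/L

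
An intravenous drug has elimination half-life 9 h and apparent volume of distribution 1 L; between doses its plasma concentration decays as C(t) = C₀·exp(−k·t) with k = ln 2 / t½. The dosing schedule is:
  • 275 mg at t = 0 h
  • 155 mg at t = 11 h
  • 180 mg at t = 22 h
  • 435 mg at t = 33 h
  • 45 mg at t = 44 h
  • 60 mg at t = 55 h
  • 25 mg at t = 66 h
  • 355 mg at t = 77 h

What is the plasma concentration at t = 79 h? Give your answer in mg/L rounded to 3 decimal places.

342.263 mg/L

k = ln 2 / 9 = 0.07702 per h
Dose 1 (275 mg at t=0 h): 275·exp(−0.07702·79) = 0.627 mg/L
Dose 2 (155 mg at t=11 h): 155·exp(−0.07702·68) = 0.824 mg/L
Dose 3 (180 mg at t=22 h): 180·exp(−0.07702·57) = 2.232 mg/L
Dose 4 (435 mg at t=33 h): 435·exp(−0.07702·46) = 12.586 mg/L
Dose 5 (45 mg at t=44 h): 45·exp(−0.07702·35) = 3.038 mg/L
Dose 6 (60 mg at t=55 h): 60·exp(−0.07702·24) = 9.449 mg/L
Dose 7 (25 mg at t=66 h): 25·exp(−0.07702·13) = 9.186 mg/L
Dose 8 (355 mg at t=77 h): 355·exp(−0.07702·2) = 304.322 mg/L
C(79) = 0.627 + 0.824 + 2.232 + 12.586 + 3.038 + 9.449 + 9.186 + 304.322 = 342.263 mg/L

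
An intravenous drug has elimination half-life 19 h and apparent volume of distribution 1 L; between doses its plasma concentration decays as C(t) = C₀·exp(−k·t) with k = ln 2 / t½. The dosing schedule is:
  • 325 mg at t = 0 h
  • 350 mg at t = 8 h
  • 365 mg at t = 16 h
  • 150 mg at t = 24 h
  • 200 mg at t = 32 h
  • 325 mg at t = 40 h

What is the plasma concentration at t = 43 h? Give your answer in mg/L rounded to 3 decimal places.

k = ln 2 / 19 = 0.03648 per h
Dose 1 (325 mg at t=0 h): 325·exp(−0.03648·43) = 67.703 mg/L
Dose 2 (350 mg at t=8 h): 350·exp(−0.03648·35) = 97.620 mg/L
Dose 3 (365 mg at t=16 h): 365·exp(−0.03648·27) = 136.306 mg/L
Dose 4 (150 mg at t=24 h): 150·exp(−0.03648·19) = 75.000 mg/L
Dose 5 (200 mg at t=32 h): 200·exp(−0.03648·11) = 133.890 mg/L
Dose 6 (325 mg at t=40 h): 325·exp(−0.03648·3) = 291.308 mg/L
C(43) = 67.703 + 97.620 + 136.306 + 75.000 + 133.890 + 291.308 = 801.826 mg/L

801.826 mg/L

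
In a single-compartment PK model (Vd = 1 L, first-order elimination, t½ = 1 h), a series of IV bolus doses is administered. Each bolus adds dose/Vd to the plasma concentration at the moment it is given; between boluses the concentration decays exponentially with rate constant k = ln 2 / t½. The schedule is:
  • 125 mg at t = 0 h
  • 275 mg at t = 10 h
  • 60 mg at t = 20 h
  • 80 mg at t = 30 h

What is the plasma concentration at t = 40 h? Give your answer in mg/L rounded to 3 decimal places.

0.078 mg/L

k = ln 2 / 1 = 0.69315 per h
Dose 1 (125 mg at t=0 h): 125·exp(−0.69315·40) = 0.000 mg/L
Dose 2 (275 mg at t=10 h): 275·exp(−0.69315·30) = 0.000 mg/L
Dose 3 (60 mg at t=20 h): 60·exp(−0.69315·20) = 0.000 mg/L
Dose 4 (80 mg at t=30 h): 80·exp(−0.69315·10) = 0.078 mg/L
C(40) = 0.000 + 0.000 + 0.000 + 0.078 = 0.078 mg/L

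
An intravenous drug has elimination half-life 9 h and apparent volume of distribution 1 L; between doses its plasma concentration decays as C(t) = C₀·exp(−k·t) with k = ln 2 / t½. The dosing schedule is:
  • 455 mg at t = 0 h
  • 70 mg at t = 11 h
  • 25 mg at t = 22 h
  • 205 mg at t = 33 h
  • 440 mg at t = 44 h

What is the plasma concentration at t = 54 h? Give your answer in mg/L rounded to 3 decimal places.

k = ln 2 / 9 = 0.07702 per h
Dose 1 (455 mg at t=0 h): 455·exp(−0.07702·54) = 7.109 mg/L
Dose 2 (70 mg at t=11 h): 70·exp(−0.07702·43) = 2.552 mg/L
Dose 3 (25 mg at t=22 h): 25·exp(−0.07702·32) = 2.126 mg/L
Dose 4 (205 mg at t=33 h): 205·exp(−0.07702·21) = 40.677 mg/L
Dose 5 (440 mg at t=44 h): 440·exp(−0.07702·10) = 203.692 mg/L
C(54) = 7.109 + 2.552 + 2.126 + 40.677 + 203.692 = 256.157 mg/L

256.157 mg/L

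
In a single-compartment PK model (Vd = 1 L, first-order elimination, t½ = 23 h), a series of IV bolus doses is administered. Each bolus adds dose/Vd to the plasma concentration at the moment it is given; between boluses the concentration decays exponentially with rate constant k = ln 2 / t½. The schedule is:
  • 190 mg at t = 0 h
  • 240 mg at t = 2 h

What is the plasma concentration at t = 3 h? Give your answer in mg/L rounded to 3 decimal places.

k = ln 2 / 23 = 0.03014 per h
Dose 1 (190 mg at t=0 h): 190·exp(−0.03014·3) = 173.576 mg/L
Dose 2 (240 mg at t=2 h): 240·exp(−0.03014·1) = 232.875 mg/L
C(3) = 173.576 + 232.875 = 406.451 mg/L

406.451 mg/L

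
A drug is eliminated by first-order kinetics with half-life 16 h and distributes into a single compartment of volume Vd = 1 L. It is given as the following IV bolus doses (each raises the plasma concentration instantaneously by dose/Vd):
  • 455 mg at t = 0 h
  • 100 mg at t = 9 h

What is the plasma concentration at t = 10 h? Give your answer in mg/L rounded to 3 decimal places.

k = ln 2 / 16 = 0.04332 per h
Dose 1 (455 mg at t=0 h): 455·exp(−0.04332·10) = 295.031 mg/L
Dose 2 (100 mg at t=9 h): 100·exp(−0.04332·1) = 95.760 mg/L
C(10) = 295.031 + 95.760 = 390.791 mg/L

390.791 mg/L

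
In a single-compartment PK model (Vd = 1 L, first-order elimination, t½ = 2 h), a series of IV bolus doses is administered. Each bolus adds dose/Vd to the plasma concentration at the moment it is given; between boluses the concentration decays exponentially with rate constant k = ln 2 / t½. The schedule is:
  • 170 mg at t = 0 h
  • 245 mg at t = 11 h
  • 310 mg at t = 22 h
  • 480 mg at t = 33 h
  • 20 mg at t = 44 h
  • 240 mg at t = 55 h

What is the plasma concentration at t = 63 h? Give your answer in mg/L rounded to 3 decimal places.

k = ln 2 / 2 = 0.34657 per h
Dose 1 (170 mg at t=0 h): 170·exp(−0.34657·63) = 0.000 mg/L
Dose 2 (245 mg at t=11 h): 245·exp(−0.34657·52) = 0.000 mg/L
Dose 3 (310 mg at t=22 h): 310·exp(−0.34657·41) = 0.000 mg/L
Dose 4 (480 mg at t=33 h): 480·exp(−0.34657·30) = 0.015 mg/L
Dose 5 (20 mg at t=44 h): 20·exp(−0.34657·19) = 0.028 mg/L
Dose 6 (240 mg at t=55 h): 240·exp(−0.34657·8) = 15.000 mg/L
C(63) = 0.000 + 0.000 + 0.000 + 0.015 + 0.028 + 15.000 = 15.042 mg/L

15.042 mg/L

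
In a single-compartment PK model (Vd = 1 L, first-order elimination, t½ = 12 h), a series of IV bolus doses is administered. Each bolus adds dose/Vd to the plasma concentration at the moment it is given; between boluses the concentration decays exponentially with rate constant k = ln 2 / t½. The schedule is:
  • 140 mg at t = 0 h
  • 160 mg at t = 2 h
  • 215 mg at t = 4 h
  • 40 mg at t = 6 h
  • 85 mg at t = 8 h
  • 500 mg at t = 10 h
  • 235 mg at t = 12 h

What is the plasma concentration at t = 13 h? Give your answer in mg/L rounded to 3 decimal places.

k = ln 2 / 12 = 0.05776 per h
Dose 1 (140 mg at t=0 h): 140·exp(−0.05776·13) = 66.071 mg/L
Dose 2 (160 mg at t=2 h): 160·exp(−0.05776·11) = 84.757 mg/L
Dose 3 (215 mg at t=4 h): 215·exp(−0.05776·9) = 127.840 mg/L
Dose 4 (40 mg at t=6 h): 40·exp(−0.05776·7) = 26.697 mg/L
Dose 5 (85 mg at t=8 h): 85·exp(−0.05776·5) = 63.678 mg/L
Dose 6 (500 mg at t=10 h): 500·exp(−0.05776·3) = 420.448 mg/L
Dose 7 (235 mg at t=12 h): 235·exp(−0.05776·1) = 221.810 mg/L
C(13) = 66.071 + 84.757 + 127.840 + 26.697 + 63.678 + 420.448 + 221.810 = 1011.302 mg/L

1011.302 mg/L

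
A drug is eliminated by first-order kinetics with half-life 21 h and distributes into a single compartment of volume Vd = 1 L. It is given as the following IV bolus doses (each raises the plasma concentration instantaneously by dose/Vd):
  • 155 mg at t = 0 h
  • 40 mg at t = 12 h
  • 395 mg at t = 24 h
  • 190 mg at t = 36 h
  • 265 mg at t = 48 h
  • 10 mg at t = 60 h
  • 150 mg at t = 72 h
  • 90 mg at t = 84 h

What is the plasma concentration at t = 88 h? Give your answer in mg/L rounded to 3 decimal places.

k = ln 2 / 21 = 0.03301 per h
Dose 1 (155 mg at t=0 h): 155·exp(−0.03301·88) = 8.489 mg/L
Dose 2 (40 mg at t=12 h): 40·exp(−0.03301·76) = 3.256 mg/L
Dose 3 (395 mg at t=24 h): 395·exp(−0.03301·64) = 47.772 mg/L
Dose 4 (190 mg at t=36 h): 190·exp(−0.03301·52) = 34.146 mg/L
Dose 5 (265 mg at t=48 h): 265·exp(−0.03301·40) = 70.771 mg/L
Dose 6 (10 mg at t=60 h): 10·exp(−0.03301·28) = 3.969 mg/L
Dose 7 (150 mg at t=72 h): 150·exp(−0.03301·16) = 88.458 mg/L
Dose 8 (90 mg at t=84 h): 90·exp(−0.03301·4) = 78.868 mg/L
C(88) = 8.489 + 3.256 + 47.772 + 34.146 + 70.771 + 3.969 + 88.458 + 78.868 = 335.729 mg/L

335.729 mg/L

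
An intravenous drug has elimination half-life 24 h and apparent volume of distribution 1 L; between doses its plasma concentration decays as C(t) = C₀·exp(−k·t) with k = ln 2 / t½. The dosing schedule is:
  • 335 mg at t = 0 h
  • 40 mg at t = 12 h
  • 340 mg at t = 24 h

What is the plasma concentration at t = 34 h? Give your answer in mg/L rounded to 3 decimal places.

401.385 mg/L

k = ln 2 / 24 = 0.02888 per h
Dose 1 (335 mg at t=0 h): 335·exp(−0.02888·34) = 125.483 mg/L
Dose 2 (40 mg at t=12 h): 40·exp(−0.02888·22) = 21.189 mg/L
Dose 3 (340 mg at t=24 h): 340·exp(−0.02888·10) = 254.712 mg/L
C(34) = 125.483 + 21.189 + 254.712 = 401.385 mg/L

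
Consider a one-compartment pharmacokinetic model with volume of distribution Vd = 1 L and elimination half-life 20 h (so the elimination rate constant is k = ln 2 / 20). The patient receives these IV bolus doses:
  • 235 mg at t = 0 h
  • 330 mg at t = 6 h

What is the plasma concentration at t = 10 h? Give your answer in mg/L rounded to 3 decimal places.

453.452 mg/L

k = ln 2 / 20 = 0.03466 per h
Dose 1 (235 mg at t=0 h): 235·exp(−0.03466·10) = 166.170 mg/L
Dose 2 (330 mg at t=6 h): 330·exp(−0.03466·4) = 287.282 mg/L
C(10) = 166.170 + 287.282 = 453.452 mg/L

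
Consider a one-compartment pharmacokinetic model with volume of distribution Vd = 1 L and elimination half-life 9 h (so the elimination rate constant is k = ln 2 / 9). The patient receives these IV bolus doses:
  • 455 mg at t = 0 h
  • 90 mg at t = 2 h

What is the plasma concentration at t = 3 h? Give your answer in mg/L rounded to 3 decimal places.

444.462 mg/L

k = ln 2 / 9 = 0.07702 per h
Dose 1 (455 mg at t=0 h): 455·exp(−0.07702·3) = 361.134 mg/L
Dose 2 (90 mg at t=2 h): 90·exp(−0.07702·1) = 83.329 mg/L
C(3) = 361.134 + 83.329 = 444.462 mg/L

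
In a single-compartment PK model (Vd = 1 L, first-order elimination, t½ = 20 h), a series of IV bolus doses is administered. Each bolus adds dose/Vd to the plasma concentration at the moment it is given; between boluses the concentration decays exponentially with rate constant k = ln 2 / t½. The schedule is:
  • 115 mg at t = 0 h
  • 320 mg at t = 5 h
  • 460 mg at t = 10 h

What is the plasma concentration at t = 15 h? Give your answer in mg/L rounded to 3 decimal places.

k = ln 2 / 20 = 0.03466 per h
Dose 1 (115 mg at t=0 h): 115·exp(−0.03466·15) = 68.379 mg/L
Dose 2 (320 mg at t=5 h): 320·exp(−0.03466·10) = 226.274 mg/L
Dose 3 (460 mg at t=10 h): 460·exp(−0.03466·5) = 386.812 mg/L
C(15) = 68.379 + 226.274 + 386.812 = 681.466 mg/L

681.466 mg/L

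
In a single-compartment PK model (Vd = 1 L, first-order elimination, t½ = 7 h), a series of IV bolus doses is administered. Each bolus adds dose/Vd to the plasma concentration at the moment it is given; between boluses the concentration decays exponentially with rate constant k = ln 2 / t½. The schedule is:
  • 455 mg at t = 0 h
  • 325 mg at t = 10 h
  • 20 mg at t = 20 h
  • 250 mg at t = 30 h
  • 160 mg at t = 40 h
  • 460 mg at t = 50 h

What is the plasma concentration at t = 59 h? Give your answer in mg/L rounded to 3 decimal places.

231.490 mg/L

k = ln 2 / 7 = 0.09902 per h
Dose 1 (455 mg at t=0 h): 455·exp(−0.09902·59) = 1.321 mg/L
Dose 2 (325 mg at t=10 h): 325·exp(−0.09902·49) = 2.539 mg/L
Dose 3 (20 mg at t=20 h): 20·exp(−0.09902·39) = 0.421 mg/L
Dose 4 (250 mg at t=30 h): 250·exp(−0.09902·29) = 14.152 mg/L
Dose 5 (160 mg at t=40 h): 160·exp(−0.09902·19) = 24.380 mg/L
Dose 6 (460 mg at t=50 h): 460·exp(−0.09902·9) = 188.677 mg/L
C(59) = 1.321 + 2.539 + 0.421 + 14.152 + 24.380 + 188.677 = 231.490 mg/L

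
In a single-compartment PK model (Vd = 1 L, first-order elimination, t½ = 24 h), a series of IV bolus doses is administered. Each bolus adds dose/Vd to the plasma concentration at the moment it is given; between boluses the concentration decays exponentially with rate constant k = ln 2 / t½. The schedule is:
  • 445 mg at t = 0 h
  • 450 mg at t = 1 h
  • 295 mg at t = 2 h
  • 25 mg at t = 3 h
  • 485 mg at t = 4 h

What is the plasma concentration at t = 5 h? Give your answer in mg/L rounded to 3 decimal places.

k = ln 2 / 24 = 0.02888 per h
Dose 1 (445 mg at t=0 h): 445·exp(−0.02888·5) = 385.164 mg/L
Dose 2 (450 mg at t=1 h): 450·exp(−0.02888·4) = 400.904 mg/L
Dose 3 (295 mg at t=2 h): 295·exp(−0.02888·3) = 270.516 mg/L
Dose 4 (25 mg at t=3 h): 25·exp(−0.02888·2) = 23.597 mg/L
Dose 5 (485 mg at t=4 h): 485·exp(−0.02888·1) = 471.193 mg/L
C(5) = 385.164 + 400.904 + 270.516 + 23.597 + 471.193 = 1551.374 mg/L

1551.374 mg/L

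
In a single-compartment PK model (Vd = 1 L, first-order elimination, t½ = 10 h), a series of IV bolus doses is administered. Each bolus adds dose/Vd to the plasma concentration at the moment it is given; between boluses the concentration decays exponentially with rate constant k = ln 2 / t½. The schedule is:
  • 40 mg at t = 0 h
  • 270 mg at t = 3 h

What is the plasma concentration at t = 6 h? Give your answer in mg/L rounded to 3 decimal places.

245.698 mg/L

k = ln 2 / 10 = 0.06931 per h
Dose 1 (40 mg at t=0 h): 40·exp(−0.06931·6) = 26.390 mg/L
Dose 2 (270 mg at t=3 h): 270·exp(−0.06931·3) = 219.308 mg/L
C(6) = 26.390 + 219.308 = 245.698 mg/L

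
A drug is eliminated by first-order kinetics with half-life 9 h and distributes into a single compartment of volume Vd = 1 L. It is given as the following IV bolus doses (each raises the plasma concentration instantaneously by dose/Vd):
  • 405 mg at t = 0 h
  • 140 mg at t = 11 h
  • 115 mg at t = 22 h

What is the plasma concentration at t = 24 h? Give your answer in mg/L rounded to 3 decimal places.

213.807 mg/L

k = ln 2 / 9 = 0.07702 per h
Dose 1 (405 mg at t=0 h): 405·exp(−0.07702·24) = 63.784 mg/L
Dose 2 (140 mg at t=11 h): 140·exp(−0.07702·13) = 51.441 mg/L
Dose 3 (115 mg at t=22 h): 115·exp(−0.07702·2) = 98.583 mg/L
C(24) = 63.784 + 51.441 + 98.583 = 213.807 mg/L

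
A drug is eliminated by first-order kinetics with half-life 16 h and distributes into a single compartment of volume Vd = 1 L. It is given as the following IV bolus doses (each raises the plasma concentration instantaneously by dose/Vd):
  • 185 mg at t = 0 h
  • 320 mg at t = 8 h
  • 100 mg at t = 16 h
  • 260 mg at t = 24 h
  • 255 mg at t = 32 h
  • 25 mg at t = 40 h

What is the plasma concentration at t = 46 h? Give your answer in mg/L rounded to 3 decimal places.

k = ln 2 / 16 = 0.04332 per h
Dose 1 (185 mg at t=0 h): 185·exp(−0.04332·46) = 25.218 mg/L
Dose 2 (320 mg at t=8 h): 320·exp(−0.04332·38) = 61.688 mg/L
Dose 3 (100 mg at t=16 h): 100·exp(−0.04332·30) = 27.263 mg/L
Dose 4 (260 mg at t=24 h): 260·exp(−0.04332·22) = 100.244 mg/L
Dose 5 (255 mg at t=32 h): 255·exp(−0.04332·14) = 139.040 mg/L
Dose 6 (25 mg at t=40 h): 25·exp(−0.04332·6) = 19.278 mg/L
C(46) = 25.218 + 61.688 + 27.263 + 100.244 + 139.040 + 19.278 = 372.730 mg/L

372.730 mg/L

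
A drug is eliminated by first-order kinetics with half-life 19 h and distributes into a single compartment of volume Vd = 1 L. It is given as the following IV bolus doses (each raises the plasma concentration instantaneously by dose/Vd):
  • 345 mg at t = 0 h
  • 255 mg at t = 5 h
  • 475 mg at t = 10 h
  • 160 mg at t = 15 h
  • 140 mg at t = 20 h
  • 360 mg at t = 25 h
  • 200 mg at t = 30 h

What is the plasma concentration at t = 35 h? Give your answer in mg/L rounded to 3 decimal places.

k = ln 2 / 19 = 0.03648 per h
Dose 1 (345 mg at t=0 h): 345·exp(−0.03648·35) = 96.225 mg/L
Dose 2 (255 mg at t=5 h): 255·exp(−0.03648·30) = 85.355 mg/L
Dose 3 (475 mg at t=10 h): 475·exp(−0.03648·25) = 190.810 mg/L
Dose 4 (160 mg at t=15 h): 160·exp(−0.03648·20) = 77.134 mg/L
Dose 5 (140 mg at t=20 h): 140·exp(−0.03648·15) = 80.998 mg/L
Dose 6 (360 mg at t=25 h): 360·exp(−0.03648·10) = 249.957 mg/L
Dose 7 (200 mg at t=30 h): 200·exp(−0.03648·5) = 166.652 mg/L
C(35) = 96.225 + 85.355 + 190.810 + 77.134 + 80.998 + 249.957 + 166.652 = 947.132 mg/L

947.132 mg/L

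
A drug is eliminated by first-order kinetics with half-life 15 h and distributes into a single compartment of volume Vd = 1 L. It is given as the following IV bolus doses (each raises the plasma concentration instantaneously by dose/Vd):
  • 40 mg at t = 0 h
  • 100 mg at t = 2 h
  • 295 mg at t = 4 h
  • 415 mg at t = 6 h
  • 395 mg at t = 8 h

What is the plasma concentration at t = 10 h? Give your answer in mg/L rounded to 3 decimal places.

k = ln 2 / 15 = 0.04621 per h
Dose 1 (40 mg at t=0 h): 40·exp(−0.04621·10) = 25.198 mg/L
Dose 2 (100 mg at t=2 h): 100·exp(−0.04621·8) = 69.096 mg/L
Dose 3 (295 mg at t=4 h): 295·exp(−0.04621·6) = 223.568 mg/L
Dose 4 (415 mg at t=6 h): 415·exp(−0.04621·4) = 344.964 mg/L
Dose 5 (395 mg at t=8 h): 395·exp(−0.04621·2) = 360.130 mg/L
C(10) = 25.198 + 69.096 + 223.568 + 344.964 + 360.130 = 1022.956 mg/L

1022.956 mg/L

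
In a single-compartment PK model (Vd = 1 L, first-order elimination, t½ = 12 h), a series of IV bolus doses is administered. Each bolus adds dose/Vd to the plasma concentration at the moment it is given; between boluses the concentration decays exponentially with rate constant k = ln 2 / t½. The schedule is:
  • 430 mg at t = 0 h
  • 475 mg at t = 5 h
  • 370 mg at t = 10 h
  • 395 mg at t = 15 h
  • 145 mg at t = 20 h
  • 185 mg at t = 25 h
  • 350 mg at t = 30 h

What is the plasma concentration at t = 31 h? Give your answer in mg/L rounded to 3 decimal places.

982.281 mg/L

k = ln 2 / 12 = 0.05776 per h
Dose 1 (430 mg at t=0 h): 430·exp(−0.05776·31) = 71.748 mg/L
Dose 2 (475 mg at t=5 h): 475·exp(−0.05776·26) = 105.794 mg/L
Dose 3 (370 mg at t=10 h): 370·exp(−0.05776·21) = 110.002 mg/L
Dose 4 (395 mg at t=15 h): 395·exp(−0.05776·16) = 156.756 mg/L
Dose 5 (145 mg at t=20 h): 145·exp(−0.05776·11) = 76.811 mg/L
Dose 6 (185 mg at t=25 h): 185·exp(−0.05776·6) = 130.815 mg/L
Dose 7 (350 mg at t=30 h): 350·exp(−0.05776·1) = 330.356 mg/L
C(31) = 71.748 + 105.794 + 110.002 + 156.756 + 76.811 + 130.815 + 330.356 = 982.281 mg/L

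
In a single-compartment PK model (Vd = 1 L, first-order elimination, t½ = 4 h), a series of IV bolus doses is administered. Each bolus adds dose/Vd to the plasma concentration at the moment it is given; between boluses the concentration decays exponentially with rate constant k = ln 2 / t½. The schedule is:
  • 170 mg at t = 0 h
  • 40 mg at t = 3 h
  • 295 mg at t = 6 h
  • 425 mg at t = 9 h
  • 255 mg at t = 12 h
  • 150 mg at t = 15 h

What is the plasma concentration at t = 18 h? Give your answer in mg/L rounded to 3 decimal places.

k = ln 2 / 4 = 0.17329 per h
Dose 1 (170 mg at t=0 h): 170·exp(−0.17329·18) = 7.513 mg/L
Dose 2 (40 mg at t=3 h): 40·exp(−0.17329·15) = 2.973 mg/L
Dose 3 (295 mg at t=6 h): 295·exp(−0.17329·12) = 36.875 mg/L
Dose 4 (425 mg at t=9 h): 425·exp(−0.17329·9) = 89.345 mg/L
Dose 5 (255 mg at t=12 h): 255·exp(−0.17329·6) = 90.156 mg/L
Dose 6 (150 mg at t=15 h): 150·exp(−0.17329·3) = 89.191 mg/L
C(18) = 7.513 + 2.973 + 36.875 + 89.345 + 90.156 + 89.191 = 316.053 mg/L

316.053 mg/L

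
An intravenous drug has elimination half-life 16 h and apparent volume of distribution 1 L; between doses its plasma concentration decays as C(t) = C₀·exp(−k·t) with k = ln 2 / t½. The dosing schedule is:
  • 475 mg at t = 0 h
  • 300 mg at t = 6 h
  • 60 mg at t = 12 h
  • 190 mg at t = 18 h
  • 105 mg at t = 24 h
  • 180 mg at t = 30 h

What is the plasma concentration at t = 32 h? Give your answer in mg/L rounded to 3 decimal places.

k = ln 2 / 16 = 0.04332 per h
Dose 1 (475 mg at t=0 h): 475·exp(−0.04332·32) = 118.750 mg/L
Dose 2 (300 mg at t=6 h): 300·exp(−0.04332·26) = 97.263 mg/L
Dose 3 (60 mg at t=12 h): 60·exp(−0.04332·20) = 25.227 mg/L
Dose 4 (190 mg at t=18 h): 190·exp(−0.04332·14) = 103.598 mg/L
Dose 5 (105 mg at t=24 h): 105·exp(−0.04332·8) = 74.246 mg/L
Dose 6 (180 mg at t=30 h): 180·exp(−0.04332·2) = 165.061 mg/L
C(32) = 118.750 + 97.263 + 25.227 + 103.598 + 74.246 + 165.061 = 584.145 mg/L

584.145 mg/L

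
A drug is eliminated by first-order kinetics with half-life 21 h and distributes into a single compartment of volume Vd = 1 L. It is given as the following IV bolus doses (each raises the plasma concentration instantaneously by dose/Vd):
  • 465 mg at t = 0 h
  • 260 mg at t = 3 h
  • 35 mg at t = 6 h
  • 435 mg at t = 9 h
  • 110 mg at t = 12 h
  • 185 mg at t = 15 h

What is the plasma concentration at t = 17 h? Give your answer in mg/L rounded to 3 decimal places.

k = ln 2 / 21 = 0.03301 per h
Dose 1 (465 mg at t=0 h): 465·exp(−0.03301·17) = 265.315 mg/L
Dose 2 (260 mg at t=3 h): 260·exp(−0.03301·14) = 163.790 mg/L
Dose 3 (35 mg at t=6 h): 35·exp(−0.03301·11) = 24.344 mg/L
Dose 4 (435 mg at t=9 h): 435·exp(−0.03301·8) = 334.050 mg/L
Dose 5 (110 mg at t=12 h): 110·exp(−0.03301·5) = 93.265 mg/L
Dose 6 (185 mg at t=15 h): 185·exp(−0.03301·2) = 173.182 mg/L
C(17) = 265.315 + 163.790 + 24.344 + 334.050 + 93.265 + 173.182 = 1053.945 mg/L

1053.945 mg/L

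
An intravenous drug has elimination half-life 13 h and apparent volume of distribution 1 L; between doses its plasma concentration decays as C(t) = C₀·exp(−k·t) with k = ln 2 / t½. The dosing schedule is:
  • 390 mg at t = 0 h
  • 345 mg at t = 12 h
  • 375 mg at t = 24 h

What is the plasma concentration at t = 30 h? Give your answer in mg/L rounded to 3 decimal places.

k = ln 2 / 13 = 0.05332 per h
Dose 1 (390 mg at t=0 h): 390·exp(−0.05332·30) = 78.773 mg/L
Dose 2 (345 mg at t=12 h): 345·exp(−0.05332·18) = 132.132 mg/L
Dose 3 (375 mg at t=24 h): 375·exp(−0.05332·6) = 272.329 mg/L
C(30) = 78.773 + 132.132 + 272.329 = 483.235 mg/L

483.235 mg/L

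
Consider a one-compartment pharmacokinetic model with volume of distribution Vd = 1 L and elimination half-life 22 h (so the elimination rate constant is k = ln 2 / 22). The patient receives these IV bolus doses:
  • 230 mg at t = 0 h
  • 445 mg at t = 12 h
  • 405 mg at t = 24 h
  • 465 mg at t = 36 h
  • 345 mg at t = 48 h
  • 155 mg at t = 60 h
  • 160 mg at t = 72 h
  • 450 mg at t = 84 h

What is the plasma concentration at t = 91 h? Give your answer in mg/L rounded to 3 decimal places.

k = ln 2 / 22 = 0.03151 per h
Dose 1 (230 mg at t=0 h): 230·exp(−0.03151·91) = 13.079 mg/L
Dose 2 (445 mg at t=12 h): 445·exp(−0.03151·79) = 36.931 mg/L
Dose 3 (405 mg at t=24 h): 405·exp(−0.03151·67) = 49.055 mg/L
Dose 4 (465 mg at t=36 h): 465·exp(−0.03151·55) = 82.201 mg/L
Dose 5 (345 mg at t=48 h): 345·exp(−0.03151·43) = 89.011 mg/L
Dose 6 (155 mg at t=60 h): 155·exp(−0.03151·31) = 58.365 mg/L
Dose 7 (160 mg at t=72 h): 160·exp(−0.03151·19) = 87.930 mg/L
Dose 8 (450 mg at t=84 h): 450·exp(−0.03151·7) = 360.936 mg/L
C(91) = 13.079 + 36.931 + 49.055 + 82.201 + 89.011 + 58.365 + 87.930 + 360.936 = 777.508 mg/L

777.508 mg/L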